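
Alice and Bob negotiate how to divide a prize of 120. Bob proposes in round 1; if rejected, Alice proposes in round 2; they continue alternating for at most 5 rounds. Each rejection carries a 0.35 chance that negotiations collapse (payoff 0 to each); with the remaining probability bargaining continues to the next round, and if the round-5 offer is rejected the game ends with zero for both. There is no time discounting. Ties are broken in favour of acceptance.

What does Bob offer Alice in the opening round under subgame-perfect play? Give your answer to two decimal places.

By backward induction:
Round 5 (Bob proposes): rejection yields 0 for Alice; Bob offers 0 and keeps 120.
Round 4 (Alice proposes): rejecting gives Bob an expected 0.65 × 120 = 78; Alice offers that and keeps 42.
Round 3 (Bob proposes): rejecting gives Alice an expected 0.65 × 42 = 27.3. Bob offers 27.3 and keeps 120 − 27.3 = 92.7.
Round 2 (Alice proposes): rejecting gives Bob an expected 0.65 × 92.7 = 60.255, so Alice offers 60.255, keeping 59.745.
Round 1 (Bob proposes): rejecting gives Alice an expected 0.65 × 59.745 = 38.83425. Bob offers 38.83425 and keeps 120 − 38.83425 = 81.16575.

38.83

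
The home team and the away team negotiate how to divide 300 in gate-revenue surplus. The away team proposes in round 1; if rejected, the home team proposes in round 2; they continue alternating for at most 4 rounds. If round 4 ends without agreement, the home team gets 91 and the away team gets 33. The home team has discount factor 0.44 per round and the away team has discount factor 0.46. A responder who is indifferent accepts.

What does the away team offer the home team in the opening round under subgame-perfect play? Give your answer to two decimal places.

By backward induction:
Round 4 (the home team proposes): the away team gets 33 if talks fail, so the home team offers 33 and keeps 267.
Round 3 (the away team proposes): the home team can get 267 next round, worth 0.44 × 267 = 117.48 now. The away team offers 117.48 and keeps 300 − 117.48 = 182.52.
Round 2 (the home team proposes): the away team can get 182.52 next round, worth 0.46 × 182.52 = 83.9592 now. The home team offers 83.9592 and keeps 300 − 83.9592 = 216.0408.
Round 1 (the away team proposes): the home team can get 216.0408 next round, worth 0.44 × 216.0408 = 95.057952 now. The away team offers 95.057952 and keeps 300 − 95.057952 = 204.942048.

95.06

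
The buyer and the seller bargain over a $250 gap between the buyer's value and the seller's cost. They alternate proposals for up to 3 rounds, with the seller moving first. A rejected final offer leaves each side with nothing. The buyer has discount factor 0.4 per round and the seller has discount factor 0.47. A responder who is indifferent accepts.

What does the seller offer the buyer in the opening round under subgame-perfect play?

Round 3 (the seller proposes): rejection yields 0 for the buyer; the seller offers 0 and keeps 250.
Round 2 (the buyer proposes): the seller can get 250 next round, worth 0.47 × 250 = 117.5 now. The buyer offers 117.5 and keeps 250 − 117.5 = 132.5.
Round 1 (the seller proposes): the buyer can get 132.5 next round, worth 0.4 × 132.5 = 53 now, so the seller offers 53, keeping 197.

53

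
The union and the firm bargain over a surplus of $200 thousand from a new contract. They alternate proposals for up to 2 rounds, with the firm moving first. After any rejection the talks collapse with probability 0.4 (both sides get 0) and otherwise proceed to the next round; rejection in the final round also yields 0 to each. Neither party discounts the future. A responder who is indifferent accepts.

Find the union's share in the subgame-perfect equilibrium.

120

Round 2 (the union proposes): the firm will accept anything ≥ 0, so the union offers 0 and keeps 200.
Round 1 (the firm proposes): rejecting gives the union an expected 0.6 × 200 = 120, so the firm offers 120, keeping 80.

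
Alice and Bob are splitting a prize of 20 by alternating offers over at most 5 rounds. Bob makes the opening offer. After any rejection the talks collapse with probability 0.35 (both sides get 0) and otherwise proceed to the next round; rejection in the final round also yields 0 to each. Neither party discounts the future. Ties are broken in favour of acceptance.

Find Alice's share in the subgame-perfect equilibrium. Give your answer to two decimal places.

6.47

By backward induction:
Round 5 (Bob proposes): Alice will accept anything ≥ 0, so Bob offers 0 and keeps 20.
Round 4 (Alice proposes): rejecting gives Bob an expected 0.65 × 20 = 13; Alice offers that and keeps 7.
Round 3 (Bob proposes): rejecting gives Alice an expected 0.65 × 7 = 4.55. Bob offers 4.55 and keeps 20 − 4.55 = 15.45.
Round 2 (Alice proposes): rejecting gives Bob an expected 0.65 × 15.45 = 10.0425, so Alice offers 10.0425, keeping 9.9575.
Round 1 (Bob proposes): rejecting gives Alice an expected 0.65 × 9.9575 = 6.472375; Bob offers that and keeps 13.527625.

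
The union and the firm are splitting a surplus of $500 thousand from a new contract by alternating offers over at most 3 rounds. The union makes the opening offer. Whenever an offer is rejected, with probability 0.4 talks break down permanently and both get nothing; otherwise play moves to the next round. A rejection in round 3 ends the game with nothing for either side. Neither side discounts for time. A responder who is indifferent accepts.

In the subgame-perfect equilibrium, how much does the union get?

380

Round 3 (the union proposes): rejection yields 0 for the firm; the union offers 0 and keeps 500.
Round 2 (the firm proposes): rejecting gives the union an expected 0.6 × 500 = 300; the firm offers that and keeps 200.
Round 1 (the union proposes): rejecting gives the firm an expected 0.6 × 200 = 120. The union offers 120 and keeps 500 − 120 = 380.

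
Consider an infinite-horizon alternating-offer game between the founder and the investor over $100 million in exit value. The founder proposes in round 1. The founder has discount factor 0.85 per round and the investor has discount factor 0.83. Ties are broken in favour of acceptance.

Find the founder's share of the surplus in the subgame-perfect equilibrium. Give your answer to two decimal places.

When the founder proposes, the investor accepts any offer worth at least 0.83 times what the investor would get by proposing next round; and vice versa.
This gives x = 100 − 0.83y and y = 100 − 0.85x, where x and y are each side's share when it proposes.
Hence (1 − 0.83·0.85)x = 100(1 − 0.83), i.e. 0.2945·x = 17.
x ≈ 57.7250; the investor's share is 100 − x ≈ 42.2750.

57.72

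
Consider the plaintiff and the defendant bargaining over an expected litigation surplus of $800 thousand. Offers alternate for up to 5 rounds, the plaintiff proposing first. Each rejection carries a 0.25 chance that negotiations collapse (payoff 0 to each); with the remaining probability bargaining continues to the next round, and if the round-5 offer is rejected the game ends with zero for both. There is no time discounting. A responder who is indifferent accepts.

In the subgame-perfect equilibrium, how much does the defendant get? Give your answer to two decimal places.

Round 5 (the plaintiff proposes): rejection yields 0 for the defendant; the plaintiff offers 0 and keeps 800.
Round 4 (the defendant proposes): rejecting gives the plaintiff an expected 0.75 × 800 = 600; the defendant offers that and keeps 200.
Round 3 (the plaintiff proposes): rejecting gives the defendant an expected 0.75 × 200 = 150, so the plaintiff offers 150, keeping 650.
Round 2 (the defendant proposes): rejecting gives the plaintiff an expected 0.75 × 650 = 487.5. The defendant offers 487.5 and keeps 800 − 487.5 = 312.5.
Round 1 (the plaintiff proposes): rejecting gives the defendant an expected 0.75 × 312.5 = 234.375. The plaintiff offers 234.375 and keeps 800 − 234.375 = 565.625.

234.38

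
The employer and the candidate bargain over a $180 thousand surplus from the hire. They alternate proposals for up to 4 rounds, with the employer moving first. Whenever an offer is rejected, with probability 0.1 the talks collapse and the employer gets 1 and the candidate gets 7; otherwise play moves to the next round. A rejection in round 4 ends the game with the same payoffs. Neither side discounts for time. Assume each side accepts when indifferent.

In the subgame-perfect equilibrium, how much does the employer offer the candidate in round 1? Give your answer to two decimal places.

Round 4 (the candidate proposes): the employer gets 1 if talks fail, so the candidate offers 1 and keeps 179.
Round 3 (the employer proposes): rejecting gives the candidate an expected 0.9 × 179 + 0.1 × 7 = 161.8; the employer offers that and keeps 18.2.
Round 2 (the candidate proposes): rejecting gives the employer an expected 0.9 × 18.2 + 0.1 × 1 = 16.48, so the candidate offers 16.48, keeping 163.52.
Round 1 (the employer proposes): rejecting gives the candidate an expected 0.9 × 163.52 + 0.1 × 7 = 147.868. The employer offers 147.868 and keeps 180 − 147.868 = 32.132.

147.87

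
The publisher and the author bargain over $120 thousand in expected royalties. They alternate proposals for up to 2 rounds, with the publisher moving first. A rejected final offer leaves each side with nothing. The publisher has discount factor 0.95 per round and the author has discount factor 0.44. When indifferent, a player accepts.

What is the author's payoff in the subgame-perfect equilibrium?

Round 2 (the author proposes): the publisher will accept anything ≥ 0, so the author offers 0 and keeps 120.
Round 1 (the publisher proposes): the author can get 120 next round, worth 0.44 × 120 = 52.8 now, so the publisher offers 52.8, keeping 67.2.

52.8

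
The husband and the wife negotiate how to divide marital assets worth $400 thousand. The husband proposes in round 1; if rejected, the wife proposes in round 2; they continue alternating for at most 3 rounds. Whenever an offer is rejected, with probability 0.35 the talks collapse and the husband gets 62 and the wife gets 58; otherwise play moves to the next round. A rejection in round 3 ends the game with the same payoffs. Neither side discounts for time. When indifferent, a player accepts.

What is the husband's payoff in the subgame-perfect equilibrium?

278.3

Round 3 (the husband proposes): the wife gets 58 if talks fail, so the husband offers 58 and keeps 342.
Round 2 (the wife proposes): rejecting gives the husband an expected 0.65 × 342 + 0.35 × 62 = 244, so the wife offers 244, keeping 156.
Round 1 (the husband proposes): rejecting gives the wife an expected 0.65 × 156 + 0.35 × 58 = 121.7; the husband offers that and keeps 278.3.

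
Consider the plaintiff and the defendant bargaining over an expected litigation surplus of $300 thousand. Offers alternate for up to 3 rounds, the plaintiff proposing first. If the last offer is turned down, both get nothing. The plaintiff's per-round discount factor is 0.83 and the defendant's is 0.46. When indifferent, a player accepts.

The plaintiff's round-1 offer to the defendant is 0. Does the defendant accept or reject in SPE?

Round 3 (the plaintiff proposes): the defendant will accept anything ≥ 0, so the plaintiff offers 0 and keeps 300.
Round 2 (the defendant proposes): the plaintiff can get 300 next round, worth 0.83 × 300 = 249 now; the defendant offers that and keeps 51.
So by rejecting in round 1, the defendant gets 51 next round, worth 0.46 × 51 = 23.46 now.
Offer 0 < 23.46, so the defendant rejects.

Reject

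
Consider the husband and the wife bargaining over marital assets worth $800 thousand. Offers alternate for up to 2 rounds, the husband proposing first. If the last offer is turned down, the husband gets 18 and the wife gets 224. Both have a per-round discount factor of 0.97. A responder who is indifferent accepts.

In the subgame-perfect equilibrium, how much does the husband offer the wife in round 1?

Solve by backward induction from round 2.
Round 2 (the wife proposes): the husband gets 18 if talks fail, so the wife offers 18 and keeps 782.
Round 1 (the husband proposes): the wife can get 782 next round, worth 0.97 × 782 = 758.54 now; the husband offers that and keeps 41.46.

758.54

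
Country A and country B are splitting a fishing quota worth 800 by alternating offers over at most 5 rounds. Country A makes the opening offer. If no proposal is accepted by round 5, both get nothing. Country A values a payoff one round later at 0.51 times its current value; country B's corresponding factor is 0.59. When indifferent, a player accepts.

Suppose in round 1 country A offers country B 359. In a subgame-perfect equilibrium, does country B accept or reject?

Round 5 (country A proposes): rejection yields 0 for country B; country A offers 0 and keeps 800.
Round 4 (country B proposes): country A can get 800 next round, worth 0.51 × 800 = 408 now, so country B offers 408, keeping 392.
Round 3 (country A proposes): country B can get 392 next round, worth 0.59 × 392 = 231.28 now; country A offers that and keeps 568.72.
Round 2 (country B proposes): country A can get 568.72 next round, worth 0.51 × 568.72 = 290.0472 now; country B offers that and keeps 509.9528.
So by rejecting in round 1, country B gets 509.9528 next round, worth 0.59 × 509.9528 = 300.872152 now.
Offer 359 ≥ 300.872152, so country B accepts.

Accept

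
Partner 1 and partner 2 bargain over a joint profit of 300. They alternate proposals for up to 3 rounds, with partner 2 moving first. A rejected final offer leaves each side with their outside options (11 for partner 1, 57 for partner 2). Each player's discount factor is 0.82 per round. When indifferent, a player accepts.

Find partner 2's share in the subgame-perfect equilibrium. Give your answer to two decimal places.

By backward induction:
Round 3 (partner 2 proposes): partner 1 gets 11 if talks fail, so partner 2 offers 11 and keeps 289.
Round 2 (partner 1 proposes): partner 2 can get 289 next round, worth 0.82 × 289 = 236.98 now; partner 1 offers that and keeps 63.02.
Round 1 (partner 2 proposes): partner 1 can get 63.02 next round, worth 0.82 × 63.02 = 51.6764 now, so partner 2 offers 51.6764, keeping 248.3236.

248.32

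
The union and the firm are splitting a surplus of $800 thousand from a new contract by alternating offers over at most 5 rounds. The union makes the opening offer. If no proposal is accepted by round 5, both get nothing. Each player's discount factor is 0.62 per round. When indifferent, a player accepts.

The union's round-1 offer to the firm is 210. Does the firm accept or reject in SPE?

Reject

Work out the firm's continuation value if the offer is rejected.
Round 5 (the union proposes): the firm will accept anything ≥ 0, so the union offers 0 and keeps 800.
Round 4 (the firm proposes): the union can get 800 next round, worth 0.62 × 800 = 496 now, so the firm offers 496, keeping 304.
Round 3 (the union proposes): the firm can get 304 next round, worth 0.62 × 304 = 188.48 now. The union offers 188.48 and keeps 800 − 188.48 = 611.52.
Round 2 (the firm proposes): the union can get 611.52 next round, worth 0.62 × 611.52 = 379.1424 now; the firm offers that and keeps 420.8576.
So by rejecting in round 1, the firm gets 420.8576 next round, worth 0.62 × 420.8576 = 260.931712 now.
Offer 210 < 260.931712, so the firm rejects.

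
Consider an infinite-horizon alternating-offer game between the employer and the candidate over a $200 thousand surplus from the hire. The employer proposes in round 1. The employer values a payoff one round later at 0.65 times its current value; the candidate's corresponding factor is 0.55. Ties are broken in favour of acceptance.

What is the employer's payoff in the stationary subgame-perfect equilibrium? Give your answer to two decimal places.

140.08

When the employer proposes, the candidate accepts any offer worth at least 0.55 times what the candidate would get by proposing next round; and vice versa.
This gives x = 200 − 0.55y and y = 200 − 0.65x, where x and y are each side's share when it proposes.
Hence (1 − 0.55·0.65)x = 200(1 − 0.55), i.e. 0.6425·x = 90.
x ≈ 140.0778; the candidate's share is 200 − x ≈ 59.9222.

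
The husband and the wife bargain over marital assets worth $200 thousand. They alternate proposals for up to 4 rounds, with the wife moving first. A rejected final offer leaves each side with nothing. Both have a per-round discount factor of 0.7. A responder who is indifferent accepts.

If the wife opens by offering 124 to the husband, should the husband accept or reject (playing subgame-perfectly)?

Accept

Round 4 (the husband proposes): the wife will accept anything ≥ 0, so the husband offers 0 and keeps 200.
Round 3 (the wife proposes): the husband can get 200 next round, worth 0.7 × 200 = 140 now. The wife offers 140 and keeps 200 − 140 = 60.
Round 2 (the husband proposes): the wife can get 60 next round, worth 0.7 × 60 = 42 now. The husband offers 42 and keeps 200 − 42 = 158.
So by rejecting in round 1, the husband gets 158 next round, worth 0.7 × 158 = 110.6 now.
Offer 124 ≥ 110.6, so the husband accepts.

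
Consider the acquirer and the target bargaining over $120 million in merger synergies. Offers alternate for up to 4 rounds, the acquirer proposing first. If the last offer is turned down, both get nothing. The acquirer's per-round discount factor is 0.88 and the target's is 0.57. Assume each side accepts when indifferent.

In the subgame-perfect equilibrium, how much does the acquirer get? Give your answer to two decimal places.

Round 4 (the target proposes): the acquirer will accept anything ≥ 0, so the target offers 0 and keeps 120.
Round 3 (the acquirer proposes): the target can get 120 next round, worth 0.57 × 120 = 68.4 now; the acquirer offers that and keeps 51.6.
Round 2 (the target proposes): the acquirer can get 51.6 next round, worth 0.88 × 51.6 = 45.408 now. The target offers 45.408 and keeps 120 − 45.408 = 74.592.
Round 1 (the acquirer proposes): the target can get 74.592 next round, worth 0.57 × 74.592 = 42.51744 now, so the acquirer offers 42.51744, keeping 77.48256.

77.48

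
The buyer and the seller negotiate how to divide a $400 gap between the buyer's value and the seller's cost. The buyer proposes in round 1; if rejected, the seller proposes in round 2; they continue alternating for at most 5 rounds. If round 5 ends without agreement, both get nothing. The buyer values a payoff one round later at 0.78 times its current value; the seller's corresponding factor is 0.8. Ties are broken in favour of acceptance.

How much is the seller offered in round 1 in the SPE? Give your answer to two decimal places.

Round 5 (the buyer proposes): rejection yields 0 for the seller; the buyer offers 0 and keeps 400.
Round 4 (the seller proposes): the buyer can get 400 next round, worth 0.78 × 400 = 312 now. The seller offers 312 and keeps 400 − 312 = 88.
Round 3 (the buyer proposes): the seller can get 88 next round, worth 0.8 × 88 = 70.4 now, so the buyer offers 70.4, keeping 329.6.
Round 2 (the seller proposes): the buyer can get 329.6 next round, worth 0.78 × 329.6 = 257.088 now. The seller offers 257.088 and keeps 400 − 257.088 = 142.912.
Round 1 (the buyer proposes): the seller can get 142.912 next round, worth 0.8 × 142.912 = 114.3296 now; the buyer offers that and keeps 285.6704.

114.33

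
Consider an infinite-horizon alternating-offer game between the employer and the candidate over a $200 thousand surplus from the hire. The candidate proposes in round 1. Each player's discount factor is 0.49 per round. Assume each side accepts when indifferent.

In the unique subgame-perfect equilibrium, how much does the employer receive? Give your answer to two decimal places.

65.77

Let x be the candidate's share when the candidate proposes and y be the employer's share when the employer proposes.
The employer accepts iff offered ≥ 0.49·y, so x = 200 − 0.49y. Symmetrically y = 200 − 0.49x.
Substituting: x = 200 − 0.49(200 − 0.49x), giving x(1 − 0.49·0.49) = 200(1 − 0.49).
So x = 200 × 0.51 / 0.7599 ≈ 134.2282, and the employer receives 200 − x ≈ 65.7718.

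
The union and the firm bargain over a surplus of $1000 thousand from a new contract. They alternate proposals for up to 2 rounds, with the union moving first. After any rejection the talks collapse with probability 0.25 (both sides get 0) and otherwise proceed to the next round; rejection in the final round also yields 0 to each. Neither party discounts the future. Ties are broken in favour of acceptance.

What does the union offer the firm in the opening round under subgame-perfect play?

750

Round 2 (the firm proposes): the union will accept anything ≥ 0, so the firm offers 0 and keeps 1000.
Round 1 (the union proposes): rejecting gives the firm an expected 0.75 × 1000 = 750, so the union offers 750, keeping 250.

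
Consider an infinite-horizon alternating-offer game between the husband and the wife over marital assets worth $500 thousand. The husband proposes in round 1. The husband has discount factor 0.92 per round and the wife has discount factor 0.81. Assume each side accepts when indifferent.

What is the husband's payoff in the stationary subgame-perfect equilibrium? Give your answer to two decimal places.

Let x be the husband's share when the husband proposes and y be the wife's share when the wife proposes.
The wife accepts iff offered ≥ 0.81·y, so x = 500 − 0.81y. Symmetrically y = 500 − 0.92x.
Substituting: x = 500 − 0.81(500 − 0.92x), giving x(1 − 0.92·0.81) = 500(1 − 0.81).
So x = 500 × 0.19 / 0.2548 ≈ 372.8414, and the wife receives 500 − x ≈ 127.1586.

372.84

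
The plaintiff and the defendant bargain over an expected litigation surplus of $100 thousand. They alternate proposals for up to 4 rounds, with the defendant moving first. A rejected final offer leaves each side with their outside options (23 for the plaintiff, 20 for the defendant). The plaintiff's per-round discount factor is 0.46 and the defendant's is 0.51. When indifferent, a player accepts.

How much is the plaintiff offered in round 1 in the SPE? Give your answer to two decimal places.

31.17

Work backward from the last round.
Round 4 (the plaintiff proposes): the defendant gets 20 if talks fail, so the plaintiff offers 20 and keeps 80.
Round 3 (the defendant proposes): the plaintiff can get 80 next round, worth 0.46 × 80 = 36.8 now; the defendant offers that and keeps 63.2.
Round 2 (the plaintiff proposes): the defendant can get 63.2 next round, worth 0.51 × 63.2 = 32.232 now; the plaintiff offers that and keeps 67.768.
Round 1 (the defendant proposes): the plaintiff can get 67.768 next round, worth 0.46 × 67.768 = 31.17328 now; the defendant offers that and keeps 68.82672.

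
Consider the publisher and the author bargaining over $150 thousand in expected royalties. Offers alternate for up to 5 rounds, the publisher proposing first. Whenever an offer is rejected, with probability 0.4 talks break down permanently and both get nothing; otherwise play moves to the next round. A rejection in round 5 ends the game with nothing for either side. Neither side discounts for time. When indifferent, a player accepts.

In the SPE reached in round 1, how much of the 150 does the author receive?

48.96

Round 5 (the publisher proposes): rejection yields 0 for the author; the publisher offers 0 and keeps 150.
Round 4 (the author proposes): rejecting gives the publisher an expected 0.6 × 150 = 90, so the author offers 90, keeping 60.
Round 3 (the publisher proposes): rejecting gives the author an expected 0.6 × 60 = 36; the publisher offers that and keeps 114.
Round 2 (the author proposes): rejecting gives the publisher an expected 0.6 × 114 = 68.4, so the author offers 68.4, keeping 81.6.
Round 1 (the publisher proposes): rejecting gives the author an expected 0.6 × 81.6 = 48.96, so the publisher offers 48.96, keeping 101.04.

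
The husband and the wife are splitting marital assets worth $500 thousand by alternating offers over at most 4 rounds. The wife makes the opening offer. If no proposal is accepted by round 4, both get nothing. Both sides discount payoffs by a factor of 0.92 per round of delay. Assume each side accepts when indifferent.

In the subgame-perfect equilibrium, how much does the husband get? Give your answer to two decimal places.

426.14

Round 4 (the husband proposes): rejection yields 0 for the wife; the husband offers 0 and keeps 500.
Round 3 (the wife proposes): the husband can get 500 next round, worth 0.92 × 500 = 460 now, so the wife offers 460, keeping 40.
Round 2 (the husband proposes): the wife can get 40 next round, worth 0.92 × 40 = 36.8 now; the husband offers that and keeps 463.2.
Round 1 (the wife proposes): the husband can get 463.2 next round, worth 0.92 × 463.2 = 426.144 now. The wife offers 426.144 and keeps 500 − 426.144 = 73.856.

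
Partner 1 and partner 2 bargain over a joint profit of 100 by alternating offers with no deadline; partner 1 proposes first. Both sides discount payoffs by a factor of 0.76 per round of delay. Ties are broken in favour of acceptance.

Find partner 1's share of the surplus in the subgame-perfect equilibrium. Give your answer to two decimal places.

In a stationary SPE each proposer offers the other exactly their discounted continuation value.
If partner 1 keeps x when proposing and partner 2 keeps y when proposing, then x = 100 − 0.76y and y = 100 − 0.76x.
Solving: x = 100(1 − 0.76) / (1 − 0.76·0.76) = 24 / 0.4224 ≈ 56.8182.
Partner 2 gets 100 − 56.8182 ≈ 43.1818.

56.82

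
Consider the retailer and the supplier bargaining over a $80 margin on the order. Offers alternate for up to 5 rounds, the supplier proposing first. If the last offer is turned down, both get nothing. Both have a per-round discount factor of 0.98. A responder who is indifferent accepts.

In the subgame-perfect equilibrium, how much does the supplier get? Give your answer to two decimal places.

76.93

By backward induction:
Round 5 (the supplier proposes): rejection yields 0 for the retailer; the supplier offers 0 and keeps 80.
Round 4 (the retailer proposes): the supplier can get 80 next round, worth 0.98 × 80 = 78.4 now, so the retailer offers 78.4, keeping 1.6.
Round 3 (the supplier proposes): the retailer can get 1.6 next round, worth 0.98 × 1.6 = 1.568 now, so the supplier offers 1.568, keeping 78.432.
Round 2 (the retailer proposes): the supplier can get 78.432 next round, worth 0.98 × 78.432 = 76.86336 now; the retailer offers that and keeps 3.13664.
Round 1 (the supplier proposes): the retailer can get 3.13664 next round, worth 0.98 × 3.13664 = 3.0739072 now; the supplier offers that and keeps 76.9260928.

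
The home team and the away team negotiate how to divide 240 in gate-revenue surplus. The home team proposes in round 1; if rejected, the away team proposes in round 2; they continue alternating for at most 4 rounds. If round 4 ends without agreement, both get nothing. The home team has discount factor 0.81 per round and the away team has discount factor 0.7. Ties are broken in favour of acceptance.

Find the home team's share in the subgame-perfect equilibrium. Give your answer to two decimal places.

Round 4 (the away team proposes): the home team will accept anything ≥ 0, so the away team offers 0 and keeps 240.
Round 3 (the home team proposes): the away team can get 240 next round, worth 0.7 × 240 = 168 now; the home team offers that and keeps 72.
Round 2 (the away team proposes): the home team can get 72 next round, worth 0.81 × 72 = 58.32 now. The away team offers 58.32 and keeps 240 − 58.32 = 181.68.
Round 1 (the home team proposes): the away team can get 181.68 next round, worth 0.7 × 181.68 = 127.176 now; the home team offers that and keeps 112.824.

112.82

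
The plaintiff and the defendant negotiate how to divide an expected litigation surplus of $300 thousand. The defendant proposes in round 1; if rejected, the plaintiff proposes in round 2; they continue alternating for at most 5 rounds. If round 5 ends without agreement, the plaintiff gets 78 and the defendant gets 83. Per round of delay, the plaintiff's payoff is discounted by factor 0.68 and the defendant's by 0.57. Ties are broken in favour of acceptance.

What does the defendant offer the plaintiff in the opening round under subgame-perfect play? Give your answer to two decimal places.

Solve by backward induction from round 5.
Round 5 (the defendant proposes): the plaintiff gets 78 if talks fail, so the defendant offers 78 and keeps 222.
Round 4 (the plaintiff proposes): the defendant can get 222 next round, worth 0.57 × 222 = 126.54 now. The plaintiff offers 126.54 and keeps 300 − 126.54 = 173.46.
Round 3 (the defendant proposes): the plaintiff can get 173.46 next round, worth 0.68 × 173.46 = 117.9528 now; the defendant offers that and keeps 182.0472.
Round 2 (the plaintiff proposes): the defendant can get 182.0472 next round, worth 0.57 × 182.0472 = 103.766904 now. The plaintiff offers 103.766904 and keeps 300 − 103.766904 = 196.233096.
Round 1 (the defendant proposes): the plaintiff can get 196.233096 next round, worth 0.68 × 196.233096 = 133.43850528 now, so the defendant offers 133.43850528, keeping 166.56149472.

133.44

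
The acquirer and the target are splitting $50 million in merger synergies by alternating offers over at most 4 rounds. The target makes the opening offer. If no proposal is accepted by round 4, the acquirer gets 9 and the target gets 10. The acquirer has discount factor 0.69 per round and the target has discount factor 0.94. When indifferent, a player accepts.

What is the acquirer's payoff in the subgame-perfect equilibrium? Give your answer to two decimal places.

Round 4 (the acquirer proposes): the target gets 10 if talks fail, so the acquirer offers 10 and keeps 40.
Round 3 (the target proposes): the acquirer can get 40 next round, worth 0.69 × 40 = 27.6 now, so the target offers 27.6, keeping 22.4.
Round 2 (the acquirer proposes): the target can get 22.4 next round, worth 0.94 × 22.4 = 21.056 now. The acquirer offers 21.056 and keeps 50 − 21.056 = 28.944.
Round 1 (the target proposes): the acquirer can get 28.944 next round, worth 0.69 × 28.944 = 19.97136 now, so the target offers 19.97136, keeping 30.02864.

19.97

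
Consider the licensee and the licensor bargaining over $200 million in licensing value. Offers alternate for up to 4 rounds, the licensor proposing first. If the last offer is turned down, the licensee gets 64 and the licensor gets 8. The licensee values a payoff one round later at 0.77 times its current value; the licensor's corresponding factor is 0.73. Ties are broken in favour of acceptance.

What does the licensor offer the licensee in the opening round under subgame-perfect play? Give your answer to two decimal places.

Work backward from the last round.
Round 4 (the licensee proposes): the licensor gets 8 if talks fail, so the licensee offers 8 and keeps 192.
Round 3 (the licensor proposes): the licensee can get 192 next round, worth 0.77 × 192 = 147.84 now, so the licensor offers 147.84, keeping 52.16.
Round 2 (the licensee proposes): the licensor can get 52.16 next round, worth 0.73 × 52.16 = 38.0768 now, so the licensee offers 38.0768, keeping 161.9232.
Round 1 (the licensor proposes): the licensee can get 161.9232 next round, worth 0.77 × 161.9232 = 124.680864 now; the licensor offers that and keeps 75.319136.

124.68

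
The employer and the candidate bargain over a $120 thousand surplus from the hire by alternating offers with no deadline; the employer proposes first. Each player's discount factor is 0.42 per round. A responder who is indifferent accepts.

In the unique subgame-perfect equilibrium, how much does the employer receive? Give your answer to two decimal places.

84.51

Let x be the employer's share when the employer proposes and y be the candidate's share when the candidate proposes.
The candidate accepts iff offered ≥ 0.42·y, so x = 120 − 0.42y. Symmetrically y = 120 − 0.42x.
Substituting: x = 120 − 0.42(120 − 0.42x), giving x(1 − 0.42·0.42) = 120(1 − 0.42).
So x = 120 × 0.58 / 0.8236 ≈ 84.5070, and the candidate receives 120 − x ≈ 35.4930.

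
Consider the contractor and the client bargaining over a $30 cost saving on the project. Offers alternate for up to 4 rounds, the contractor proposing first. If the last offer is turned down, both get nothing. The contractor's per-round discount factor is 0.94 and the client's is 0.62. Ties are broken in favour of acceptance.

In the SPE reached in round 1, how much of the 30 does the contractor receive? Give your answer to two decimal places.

Round 4 (the client proposes): the contractor will accept anything ≥ 0, so the client offers 0 and keeps 30.
Round 3 (the contractor proposes): the client can get 30 next round, worth 0.62 × 30 = 18.6 now, so the contractor offers 18.6, keeping 11.4.
Round 2 (the client proposes): the contractor can get 11.4 next round, worth 0.94 × 11.4 = 10.716 now, so the client offers 10.716, keeping 19.284.
Round 1 (the contractor proposes): the client can get 19.284 next round, worth 0.62 × 19.284 = 11.95608 now, so the contractor offers 11.95608, keeping 18.04392.

18.04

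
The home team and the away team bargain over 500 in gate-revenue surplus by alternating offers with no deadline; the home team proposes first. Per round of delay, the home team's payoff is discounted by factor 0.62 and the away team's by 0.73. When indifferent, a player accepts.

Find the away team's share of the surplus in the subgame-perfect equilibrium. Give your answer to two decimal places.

In a stationary SPE each proposer offers the other exactly their discounted continuation value.
If the home team keeps x when proposing and the away team keeps y when proposing, then x = 500 − 0.73y and y = 500 − 0.62x.
Solving: x = 500(1 − 0.73) / (1 − 0.62·0.73) = 135 / 0.5474 ≈ 246.6204.
The away team gets 500 − 246.6204 ≈ 253.3796.

253.38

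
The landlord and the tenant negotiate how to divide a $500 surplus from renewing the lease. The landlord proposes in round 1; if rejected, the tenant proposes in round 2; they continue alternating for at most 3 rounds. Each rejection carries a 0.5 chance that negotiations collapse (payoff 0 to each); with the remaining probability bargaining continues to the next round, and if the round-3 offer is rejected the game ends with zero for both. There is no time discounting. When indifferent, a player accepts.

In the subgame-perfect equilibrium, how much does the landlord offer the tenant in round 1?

Round 3 (the landlord proposes): the tenant will accept anything ≥ 0, so the landlord offers 0 and keeps 500.
Round 2 (the tenant proposes): rejecting gives the landlord an expected 0.5 × 500 = 250. The tenant offers 250 and keeps 500 − 250 = 250.
Round 1 (the landlord proposes): rejecting gives the tenant an expected 0.5 × 250 = 125, so the landlord offers 125, keeping 375.

125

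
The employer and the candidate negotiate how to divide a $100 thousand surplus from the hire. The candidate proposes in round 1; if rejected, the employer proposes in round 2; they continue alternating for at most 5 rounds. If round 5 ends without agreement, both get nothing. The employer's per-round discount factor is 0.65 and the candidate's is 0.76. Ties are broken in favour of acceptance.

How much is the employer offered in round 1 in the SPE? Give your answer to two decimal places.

Round 5 (the candidate proposes): rejection yields 0 for the employer; the candidate offers 0 and keeps 100.
Round 4 (the employer proposes): the candidate can get 100 next round, worth 0.76 × 100 = 76 now, so the employer offers 76, keeping 24.
Round 3 (the candidate proposes): the employer can get 24 next round, worth 0.65 × 24 = 15.6 now. The candidate offers 15.6 and keeps 100 − 15.6 = 84.4.
Round 2 (the employer proposes): the candidate can get 84.4 next round, worth 0.76 × 84.4 = 64.144 now; the employer offers that and keeps 35.856.
Round 1 (the candidate proposes): the employer can get 35.856 next round, worth 0.65 × 35.856 = 23.3064 now, so the candidate offers 23.3064, keeping 76.6936.

23.31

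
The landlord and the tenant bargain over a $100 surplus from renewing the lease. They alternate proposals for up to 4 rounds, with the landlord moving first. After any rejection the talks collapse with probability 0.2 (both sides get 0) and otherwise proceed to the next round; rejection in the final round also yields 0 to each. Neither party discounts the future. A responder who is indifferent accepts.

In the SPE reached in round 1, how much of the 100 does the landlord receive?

Round 4 (the tenant proposes): the landlord will accept anything ≥ 0, so the tenant offers 0 and keeps 100.
Round 3 (the landlord proposes): rejecting gives the tenant an expected 0.8 × 100 = 80, so the landlord offers 80, keeping 20.
Round 2 (the tenant proposes): rejecting gives the landlord an expected 0.8 × 20 = 16. The tenant offers 16 and keeps 100 − 16 = 84.
Round 1 (the landlord proposes): rejecting gives the tenant an expected 0.8 × 84 = 67.2; the landlord offers that and keeps 32.8.

32.8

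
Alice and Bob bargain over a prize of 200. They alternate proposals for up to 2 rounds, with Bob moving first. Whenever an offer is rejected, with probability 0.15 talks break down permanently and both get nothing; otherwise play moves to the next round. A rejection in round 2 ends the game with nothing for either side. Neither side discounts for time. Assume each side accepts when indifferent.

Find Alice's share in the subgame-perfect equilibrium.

170

Round 2 (Alice proposes): Bob will accept anything ≥ 0, so Alice offers 0 and keeps 200.
Round 1 (Bob proposes): rejecting gives Alice an expected 0.85 × 200 = 170. Bob offers 170 and keeps 200 − 170 = 30.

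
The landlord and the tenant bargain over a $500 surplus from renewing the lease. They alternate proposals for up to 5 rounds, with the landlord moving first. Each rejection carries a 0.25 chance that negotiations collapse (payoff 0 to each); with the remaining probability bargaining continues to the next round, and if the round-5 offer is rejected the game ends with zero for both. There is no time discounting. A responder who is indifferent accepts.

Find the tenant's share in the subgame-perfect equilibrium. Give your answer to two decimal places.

Round 5 (the landlord proposes): rejection yields 0 for the tenant; the landlord offers 0 and keeps 500.
Round 4 (the tenant proposes): rejecting gives the landlord an expected 0.75 × 500 = 375, so the tenant offers 375, keeping 125.
Round 3 (the landlord proposes): rejecting gives the tenant an expected 0.75 × 125 = 93.75, so the landlord offers 93.75, keeping 406.25.
Round 2 (the tenant proposes): rejecting gives the landlord an expected 0.75 × 406.25 = 304.6875. The tenant offers 304.6875 and keeps 500 − 304.6875 = 195.3125.
Round 1 (the landlord proposes): rejecting gives the tenant an expected 0.75 × 195.3125 = 146.484375; the landlord offers that and keeps 353.515625.

146.48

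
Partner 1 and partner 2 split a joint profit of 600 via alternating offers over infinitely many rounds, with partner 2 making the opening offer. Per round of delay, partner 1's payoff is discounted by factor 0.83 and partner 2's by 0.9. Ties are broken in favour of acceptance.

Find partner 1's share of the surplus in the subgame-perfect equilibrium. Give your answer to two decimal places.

Let x be partner 2's share when partner 2 proposes and y be partner 1's share when partner 1 proposes.
Partner 1 accepts iff offered ≥ 0.83·y, so x = 600 − 0.83y. Symmetrically y = 600 − 0.9x.
Substituting: x = 600 − 0.83(600 − 0.9x), giving x(1 − 0.9·0.83) = 600(1 − 0.83).
So x = 600 × 0.17 / 0.253 ≈ 403.1621, and partner 1 receives 600 − x ≈ 196.8379.

196.84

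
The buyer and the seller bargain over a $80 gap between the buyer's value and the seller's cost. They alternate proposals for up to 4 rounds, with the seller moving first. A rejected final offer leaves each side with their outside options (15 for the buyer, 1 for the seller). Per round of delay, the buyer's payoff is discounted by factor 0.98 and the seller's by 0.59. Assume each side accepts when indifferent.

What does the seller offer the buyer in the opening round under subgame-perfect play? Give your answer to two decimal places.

76.91

Solve by backward induction from round 4.
Round 4 (the buyer proposes): the seller gets 1 if talks fail, so the buyer offers 1 and keeps 79.
Round 3 (the seller proposes): the buyer can get 79 next round, worth 0.98 × 79 = 77.42 now. The seller offers 77.42 and keeps 80 − 77.42 = 2.58.
Round 2 (the buyer proposes): the seller can get 2.58 next round, worth 0.59 × 2.58 = 1.5222 now. The buyer offers 1.5222 and keeps 80 − 1.5222 = 78.4778.
Round 1 (the seller proposes): the buyer can get 78.4778 next round, worth 0.98 × 78.4778 = 76.908244 now, so the seller offers 76.908244, keeping 3.091756.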